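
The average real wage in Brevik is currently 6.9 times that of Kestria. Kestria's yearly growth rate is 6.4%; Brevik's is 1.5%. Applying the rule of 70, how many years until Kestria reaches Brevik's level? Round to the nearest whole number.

40 years

The growth-rate gap is 6.4% − 1.5% = 4.9 percentage points.
So the ratio between them halves every 70/4.9 ≈ 14.29 years.
A 6.9 times gap takes log₂(6.9) ≈ 2.79 halvings to close: 2.79 × 14.29 ≈ 40 years.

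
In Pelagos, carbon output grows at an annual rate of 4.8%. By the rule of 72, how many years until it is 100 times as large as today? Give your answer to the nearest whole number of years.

One doubling takes 72/4.8 = 15.00 years.
100× is log₂ 100 ≈ 6.64 doublings, so ≈ 6.64 × 15.00 = 100 years.

≈ 100 years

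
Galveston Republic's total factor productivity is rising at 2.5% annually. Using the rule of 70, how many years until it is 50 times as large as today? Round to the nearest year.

One doubling takes 70/2.5 = 28.00 years.
Reaching 50× takes log₂(50) ≈ 5.64 doublings.
5.64 × 28.00 ≈ 158 years.

approximately 158 years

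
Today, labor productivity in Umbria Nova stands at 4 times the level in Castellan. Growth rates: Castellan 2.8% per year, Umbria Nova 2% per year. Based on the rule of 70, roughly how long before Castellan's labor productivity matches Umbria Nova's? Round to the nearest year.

around 175 years

Castellan gains on Umbria Nova at 2.8% − 2% = 0.8 points a year.
At that relative rate the gap halves every 70/0.8 ≈ 87.50 years.
A 4 times gap closes after 2 halvings: 2 × 87.50 ≈ 175 years.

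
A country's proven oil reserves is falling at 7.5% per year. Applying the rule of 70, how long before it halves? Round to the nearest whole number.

The rule works in reverse for decay: 70/7.5 ≈ 9.33 years to halve.

approximately 9 years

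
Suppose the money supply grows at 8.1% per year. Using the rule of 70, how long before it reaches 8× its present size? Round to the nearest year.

≈ 26 years

Doubling time ≈ 70/8.1 = 8.64 years.
Getting to 8× needs 3 doublings: 3 × 8.64 ≈ 26 years.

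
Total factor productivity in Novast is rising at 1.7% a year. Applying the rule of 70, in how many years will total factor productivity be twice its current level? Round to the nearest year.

70/1.7 ≈ 41.18, so it doubles roughly every 41 years.

around 41 years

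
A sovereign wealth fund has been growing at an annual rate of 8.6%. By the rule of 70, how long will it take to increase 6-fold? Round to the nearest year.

about 21 years

One doubling takes 70/8.6 = 8.14 years.
6× is log₂ 6 ≈ 2.58 doublings, so ≈ 2.58 × 8.14 = 21 years.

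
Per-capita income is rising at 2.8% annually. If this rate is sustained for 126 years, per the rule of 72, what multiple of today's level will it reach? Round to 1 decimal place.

roughly 29.9 times

Doubles every ≈ 25.71 years (72/2.8).
126 years is 4.90 doublings; 2^4.90 ≈ 29.9×.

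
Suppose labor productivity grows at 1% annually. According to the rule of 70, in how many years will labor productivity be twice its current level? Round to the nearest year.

about 70 years

At 1%, doubling takes about 70/1 = 70.00 years.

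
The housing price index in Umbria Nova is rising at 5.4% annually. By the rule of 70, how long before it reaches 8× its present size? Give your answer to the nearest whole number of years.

At 5.4% it doubles every 70/5.4 ≈ 12.96 years.
8× is 3 doublings, so 3 × 12.96 ≈ 39 years.

about 39 years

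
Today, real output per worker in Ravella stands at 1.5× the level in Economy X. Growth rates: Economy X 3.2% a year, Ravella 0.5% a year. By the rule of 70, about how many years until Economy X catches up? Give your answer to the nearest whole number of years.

Economy X gains on Ravella at 3.2% − 0.5% = 2.7 points a year.
At that relative rate the gap halves every 70/2.7 ≈ 25.93 years.
A 1.5× gap takes log₂(1.5) ≈ 0.58 halvings to close: 0.58 × 25.93 ≈ 15 years.

approximately 15 years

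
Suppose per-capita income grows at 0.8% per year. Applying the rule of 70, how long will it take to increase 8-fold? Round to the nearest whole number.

about 263 years

One doubling takes 70/0.8 = 87.50 years.
8× is 3 doublings, so 3 × 87.50 ≈ 263 years.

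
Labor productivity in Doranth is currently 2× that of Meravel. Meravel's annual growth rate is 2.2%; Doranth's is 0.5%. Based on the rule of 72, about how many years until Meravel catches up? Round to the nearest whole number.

around 42 years

What matters is the difference: 1.7 pp.
Rule of 72 on the gap: the ratio halves every 72/1.7 ≈ 42.35 years.
A 2× gap closes after 1 halving: 1 × 42.35 ≈ 42 years.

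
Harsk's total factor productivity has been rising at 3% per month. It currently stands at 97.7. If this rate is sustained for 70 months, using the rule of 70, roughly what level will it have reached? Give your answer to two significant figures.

It doubles every 70/3 ≈ 23.33 months, so 70 months is 3.00 doublings.
2^3.00 ≈ 8.00; 97.7 × 8.00 ≈ 780.

≈ 780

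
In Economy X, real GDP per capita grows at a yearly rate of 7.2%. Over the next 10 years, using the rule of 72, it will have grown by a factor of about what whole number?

At 7.2% one doubling takes ≈ 10.00 years; 10 years is 1 of them, so ×2.

roughly 2 times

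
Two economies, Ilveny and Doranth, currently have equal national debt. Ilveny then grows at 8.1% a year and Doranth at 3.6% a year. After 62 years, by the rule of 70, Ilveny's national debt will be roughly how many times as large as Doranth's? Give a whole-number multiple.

16 times

Only the 4.5-point difference matters.
70/4.5 ≈ 15.56 years per doubling of the ratio; 62 years gives 3.98 doublings, so ≈ 16×.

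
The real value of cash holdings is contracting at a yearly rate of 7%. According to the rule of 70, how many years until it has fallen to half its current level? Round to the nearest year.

around 10 years

Halving time ≈ 70 / 7 = 10.00 → 10 years.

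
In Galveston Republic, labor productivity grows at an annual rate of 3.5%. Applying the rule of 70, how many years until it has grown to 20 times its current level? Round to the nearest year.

At 3.5% it doubles every 70/3.5 ≈ 20.00 years.
Reaching 20× takes log₂(20) ≈ 4.32 doublings.
4.32 × 20.00 ≈ 86 years.

approximately 86 years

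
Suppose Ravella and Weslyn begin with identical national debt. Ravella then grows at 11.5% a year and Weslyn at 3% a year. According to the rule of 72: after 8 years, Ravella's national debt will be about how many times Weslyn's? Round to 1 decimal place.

1.9 times

Only the 8.5-point difference matters.
72/8.5 ≈ 8.47 years per doubling of the ratio; 8 years gives 0.94 doublings, so ≈ 1.9×.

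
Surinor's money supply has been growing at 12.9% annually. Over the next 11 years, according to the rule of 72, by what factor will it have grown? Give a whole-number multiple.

72/12.9 ≈ 5.58 years per doubling.
11 years fits 2 doublings: 2^2 = 4.

around 4 times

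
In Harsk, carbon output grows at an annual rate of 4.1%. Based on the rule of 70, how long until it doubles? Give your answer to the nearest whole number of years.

approximately 17 years

Doubling time ≈ 70 / 4.1 = 17.07 years.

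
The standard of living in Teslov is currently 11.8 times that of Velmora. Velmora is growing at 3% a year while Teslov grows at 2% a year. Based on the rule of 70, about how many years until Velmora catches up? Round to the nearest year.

≈ 249 years

What matters is the difference: 1 pp.
Rule of 70 on the gap: the ratio halves every 70/1 ≈ 70.00 years.
An 11.8 times gap takes log₂(11.8) ≈ 3.56 halvings to close: 3.56 × 70.00 ≈ 249 years.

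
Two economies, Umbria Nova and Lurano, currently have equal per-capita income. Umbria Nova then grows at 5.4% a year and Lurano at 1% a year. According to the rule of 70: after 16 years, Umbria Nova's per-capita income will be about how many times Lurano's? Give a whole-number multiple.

Umbria Nova pulls ahead at 4.4 pp per year, so the ratio doubles every 70/4.4 ≈ 15.91 years.
In 16 years that's 1.01 doublings: 2^1.01 ≈ 2.

about 2 times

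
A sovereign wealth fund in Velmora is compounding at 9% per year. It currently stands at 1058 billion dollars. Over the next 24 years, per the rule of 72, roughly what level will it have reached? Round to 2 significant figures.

Doubling time ≈ 72/9 = 8.00 years.
24 years is 24/8.00 ≈ 3.00 doublings, a factor of 2^3.00 ≈ 8.00.
1058 × 8.00 ≈ 8500 billion dollars.

roughly 8500 billion dollars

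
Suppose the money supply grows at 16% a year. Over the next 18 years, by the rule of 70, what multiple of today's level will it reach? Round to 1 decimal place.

about 17.3 times

Doubles every ≈ 4.38 years (70/16).
18 years is 4.11 doublings; 2^4.11 ≈ 17.3×.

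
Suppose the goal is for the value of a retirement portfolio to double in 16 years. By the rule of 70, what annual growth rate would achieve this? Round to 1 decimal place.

70 / 16 ≈ 4.38, so about 4.4% a year.

4.4% a year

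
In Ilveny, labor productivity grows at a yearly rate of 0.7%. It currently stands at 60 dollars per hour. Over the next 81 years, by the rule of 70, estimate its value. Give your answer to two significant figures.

It doubles every 70/0.7 ≈ 100.00 years, so 81 years is 0.81 doublings.
2^0.81 ≈ 1.75; 60 × 1.75 ≈ 110 dollars per hour.

≈ 110 dollars per hour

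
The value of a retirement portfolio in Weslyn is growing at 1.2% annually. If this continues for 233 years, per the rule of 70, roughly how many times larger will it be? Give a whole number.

roughly 16 times

70/1.2 ≈ 58.33 years per doubling.
233 years fits 4 doublings: 2^4 = 16.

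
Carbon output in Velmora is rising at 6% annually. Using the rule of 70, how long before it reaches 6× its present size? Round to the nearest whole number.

Doubling time ≈ 70/6 = 11.67 years.
Reaching 6× takes log₂(6) ≈ 2.58 doublings.
2.58 × 11.67 ≈ 30 years.

around 30 years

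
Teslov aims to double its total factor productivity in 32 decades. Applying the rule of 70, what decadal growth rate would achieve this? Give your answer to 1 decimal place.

around 2.2%

70 / 32 ≈ 2.19, so about 2.2% per decade.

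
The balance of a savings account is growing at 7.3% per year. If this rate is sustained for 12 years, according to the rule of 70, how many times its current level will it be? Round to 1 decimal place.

2.4 times

Doubles every ≈ 9.59 years (70/7.3).
12 years is 1.25 doublings; 2^1.25 ≈ 2.4×.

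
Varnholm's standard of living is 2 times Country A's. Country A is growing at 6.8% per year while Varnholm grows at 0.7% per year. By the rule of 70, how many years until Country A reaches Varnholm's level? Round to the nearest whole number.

The growth-rate gap is 6.8% − 0.7% = 6.1 percentage points.
So the ratio between them halves every 70/6.1 ≈ 11.48 years.
A 2 times gap closes after 1 halving: 1 × 11.48 ≈ 11 years.

around 11 years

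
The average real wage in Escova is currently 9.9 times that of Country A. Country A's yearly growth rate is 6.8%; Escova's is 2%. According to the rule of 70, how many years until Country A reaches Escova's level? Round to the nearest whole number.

around 48 years

Country A gains on Escova at 6.8% − 2% = 4.8 points a year.
At that relative rate the gap halves every 70/4.8 ≈ 14.58 years.
A 9.9 times gap takes log₂(9.9) ≈ 3.31 halvings to close: 3.31 × 14.58 ≈ 48 years.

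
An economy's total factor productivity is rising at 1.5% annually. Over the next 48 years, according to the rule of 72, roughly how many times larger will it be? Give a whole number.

approximately 2 times

Doubling time ≈ 72/1.5 = 48.00 years.
48/48.00 ≈ 1 doubling, so about 2^1 = 2×.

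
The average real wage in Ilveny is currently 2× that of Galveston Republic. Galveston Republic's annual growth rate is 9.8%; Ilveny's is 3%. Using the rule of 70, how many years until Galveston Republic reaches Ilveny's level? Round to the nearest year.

The growth-rate gap is 9.8% − 3% = 6.8 percentage points.
So the ratio between them halves every 70/6.8 ≈ 10.29 years.
A 2× gap closes after 1 halving: 1 × 10.29 ≈ 10 years.

10 years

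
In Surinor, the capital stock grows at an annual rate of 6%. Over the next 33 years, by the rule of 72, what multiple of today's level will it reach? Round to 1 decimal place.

Doubling time ≈ 72/6 = 12.00 years.
33 years / 12.00 ≈ 2.75 doublings → factor 2^2.75 ≈ 6.7.

≈ 6.7 times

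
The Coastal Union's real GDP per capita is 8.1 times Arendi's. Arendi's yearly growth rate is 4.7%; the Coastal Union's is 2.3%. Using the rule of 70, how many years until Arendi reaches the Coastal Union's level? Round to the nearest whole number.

Arendi gains on the Coastal Union at 4.7% − 2.3% = 2.4 points a year.
At that relative rate the gap halves every 70/2.4 ≈ 29.17 years.
An 8.1 times gap takes log₂(8.1) ≈ 3.02 halvings to close: 3.02 × 29.17 ≈ 88 years.

≈ 88 years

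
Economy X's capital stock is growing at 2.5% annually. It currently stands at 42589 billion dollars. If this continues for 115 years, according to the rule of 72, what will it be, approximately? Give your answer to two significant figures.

Doubling time ≈ 72/2.5 = 28.80 years.
115 years is 115/28.80 ≈ 3.99 doublings, a factor of 2^3.99 ≈ 15.89.
42589 × 15.89 ≈ 680000 billion dollars.

roughly 680000 billion dollars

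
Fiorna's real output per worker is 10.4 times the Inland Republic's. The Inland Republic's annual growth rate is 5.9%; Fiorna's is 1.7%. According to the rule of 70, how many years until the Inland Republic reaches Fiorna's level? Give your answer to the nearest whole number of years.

The growth-rate gap is 5.9% − 1.7% = 4.2 percentage points.
So the ratio between them halves every 70/4.2 ≈ 16.67 years.
A 10.4 times gap takes log₂(10.4) ≈ 3.38 halvings to close: 3.38 × 16.67 ≈ 56 years.

56 years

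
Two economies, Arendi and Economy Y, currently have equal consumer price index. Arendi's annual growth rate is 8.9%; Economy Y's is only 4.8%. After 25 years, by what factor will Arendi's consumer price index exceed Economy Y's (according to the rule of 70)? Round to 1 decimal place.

≈ 2.8 times

Rate gap = 8.9% − 4.8% = 4.1 points.
The ratio doubles every 70/4.1 ≈ 17.07 years.
25/17.07 ≈ 1.46 doublings → ratio ≈ 2^1.46 ≈ 2.8.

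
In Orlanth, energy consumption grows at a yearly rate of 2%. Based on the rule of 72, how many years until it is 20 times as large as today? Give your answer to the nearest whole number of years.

One doubling takes 72/2 = 36.00 years.
Reaching 20× takes log₂(20) ≈ 4.32 doublings.
4.32 × 36.00 ≈ 156 years.

approximately 156 years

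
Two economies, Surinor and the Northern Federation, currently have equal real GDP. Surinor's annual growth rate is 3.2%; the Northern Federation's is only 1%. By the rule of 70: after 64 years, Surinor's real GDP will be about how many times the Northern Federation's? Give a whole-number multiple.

Rate gap = 3.2% − 1% = 2.2 points.
The ratio doubles every 70/2.2 ≈ 31.82 years.
64/31.82 ≈ 2.01 doublings → ratio ≈ 2^2.01 ≈ 4.

about 4 times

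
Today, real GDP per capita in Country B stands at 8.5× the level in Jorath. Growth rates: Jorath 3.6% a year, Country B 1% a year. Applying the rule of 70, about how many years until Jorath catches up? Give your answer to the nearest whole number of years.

83 years

What matters is the difference: 2.6 pp.
Rule of 70 on the gap: the ratio halves every 70/2.6 ≈ 26.92 years.
An 8.5× gap takes log₂(8.5) ≈ 3.09 halvings to close: 3.09 × 26.92 ≈ 83 years.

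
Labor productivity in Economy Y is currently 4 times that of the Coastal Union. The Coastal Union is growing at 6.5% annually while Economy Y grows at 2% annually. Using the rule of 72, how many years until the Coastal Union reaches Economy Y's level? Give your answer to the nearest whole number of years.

What matters is the difference: 4.5 pp.
Rule of 72 on the gap: the ratio halves every 72/4.5 ≈ 16.00 years.
A 4 times gap closes after 2 halvings: 2 × 16.00 ≈ 32 years.

roughly 32 years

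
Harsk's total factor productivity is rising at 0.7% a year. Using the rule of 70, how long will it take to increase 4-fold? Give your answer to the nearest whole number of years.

One doubling takes 70/0.7 = 100.00 years.
Getting to 4× needs 2 doublings: 2 × 100.00 ≈ 200 years.

200 years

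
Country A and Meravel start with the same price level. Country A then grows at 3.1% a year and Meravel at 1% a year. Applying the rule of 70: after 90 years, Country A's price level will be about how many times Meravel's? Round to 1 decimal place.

6.5 times

Rate gap = 3.1% − 1% = 2.1 points.
The ratio doubles every 70/2.1 ≈ 33.33 years.
90/33.33 ≈ 2.70 doublings → ratio ≈ 2^2.70 ≈ 6.5.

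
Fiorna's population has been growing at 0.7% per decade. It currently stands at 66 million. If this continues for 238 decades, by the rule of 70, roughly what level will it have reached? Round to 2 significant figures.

about 340 million

It doubles every 70/0.7 ≈ 100.00 decades, so 238 decades is 2.38 doublings.
2^2.38 ≈ 5.21; 66 × 5.21 ≈ 340 million.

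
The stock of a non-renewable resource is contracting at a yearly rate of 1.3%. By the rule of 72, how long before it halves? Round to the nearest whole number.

Halving time ≈ 72 / 1.3 = 55.38 → 55 years.

55 years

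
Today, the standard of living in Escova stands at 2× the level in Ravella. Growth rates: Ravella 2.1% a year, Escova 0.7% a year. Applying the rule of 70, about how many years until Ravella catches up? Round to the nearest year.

Ravella gains on Escova at 2.1% − 0.7% = 1.4 points a year.
At that relative rate the gap halves every 70/1.4 ≈ 50.00 years.
A 2× gap closes after 1 halving: 1 × 50.00 ≈ 50 years.

about 50 years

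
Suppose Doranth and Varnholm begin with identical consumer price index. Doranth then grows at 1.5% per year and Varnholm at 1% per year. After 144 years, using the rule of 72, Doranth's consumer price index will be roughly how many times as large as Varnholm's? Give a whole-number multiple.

Only the 0.5-point difference matters.
72/0.5 ≈ 144.00 years per doubling of the ratio; 144 years gives 1.00 doublings, so ≈ 2×.

about 2 times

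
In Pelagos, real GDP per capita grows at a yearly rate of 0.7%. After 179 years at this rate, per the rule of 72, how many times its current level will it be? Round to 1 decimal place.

3.3 times

Doubling time ≈ 72/0.7 = 102.86 years.
179 years / 102.86 ≈ 1.74 doublings → factor 2^1.74 ≈ 3.3.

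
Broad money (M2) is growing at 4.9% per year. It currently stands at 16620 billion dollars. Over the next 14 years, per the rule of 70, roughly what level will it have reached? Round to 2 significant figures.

approximately 33000 billion dollars

It doubles every 70/4.9 ≈ 14.29 years, so 14 years is 0.98 doublings.
2^0.98 ≈ 1.97; 16620 × 1.97 ≈ 33000 billion dollars.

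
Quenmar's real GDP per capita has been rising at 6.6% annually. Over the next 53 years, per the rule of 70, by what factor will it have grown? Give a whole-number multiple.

70/6.6 ≈ 10.61 years per doubling.
53 years fits 5 doublings: 2^5 = 32.

roughly 32 times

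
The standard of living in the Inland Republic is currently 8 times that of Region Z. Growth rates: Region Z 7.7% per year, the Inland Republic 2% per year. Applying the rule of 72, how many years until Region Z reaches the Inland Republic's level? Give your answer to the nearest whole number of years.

The growth-rate gap is 7.7% − 2% = 5.7 percentage points.
So the ratio between them halves every 72/5.7 ≈ 12.63 years.
An 8 times gap closes after 3 halvings: 3 × 12.63 ≈ 38 years.

≈ 38 years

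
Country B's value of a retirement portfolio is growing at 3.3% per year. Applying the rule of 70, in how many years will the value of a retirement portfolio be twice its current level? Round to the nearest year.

Doubling time ≈ 70 / 3.3 = 21.21 years.

around 21 years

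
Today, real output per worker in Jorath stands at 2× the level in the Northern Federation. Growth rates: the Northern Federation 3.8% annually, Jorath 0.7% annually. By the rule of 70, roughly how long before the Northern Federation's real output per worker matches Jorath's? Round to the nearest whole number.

about 23 years

the Northern Federation gains on Jorath at 3.8% − 0.7% = 3.1 points a year.
At that relative rate the gap halves every 70/3.1 ≈ 22.58 years.
A 2× gap closes after 1 halving: 1 × 22.58 ≈ 23 years.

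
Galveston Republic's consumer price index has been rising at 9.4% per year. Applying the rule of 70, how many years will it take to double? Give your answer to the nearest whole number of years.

Doubling time ≈ 70 / 9.4 = 7.45 years.

7 years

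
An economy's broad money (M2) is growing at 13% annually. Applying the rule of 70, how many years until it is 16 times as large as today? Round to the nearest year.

Doubling time ≈ 70/13 = 5.38 years.
16× is 4 doublings, so 4 × 5.38 ≈ 22 years.

≈ 22 years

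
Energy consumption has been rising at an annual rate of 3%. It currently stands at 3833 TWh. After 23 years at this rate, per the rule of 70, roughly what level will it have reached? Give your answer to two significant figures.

about 7600 TWh

Doubling time ≈ 70/3 = 23.33 years.
23 years is 23/23.33 ≈ 0.99 doublings, a factor of 2^0.99 ≈ 1.99.
3833 × 1.99 ≈ 7600 TWh.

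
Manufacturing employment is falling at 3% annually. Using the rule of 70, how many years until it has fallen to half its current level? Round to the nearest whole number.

Halving time ≈ 70 / 3 = 23.33 → 23 years.

roughly 23 years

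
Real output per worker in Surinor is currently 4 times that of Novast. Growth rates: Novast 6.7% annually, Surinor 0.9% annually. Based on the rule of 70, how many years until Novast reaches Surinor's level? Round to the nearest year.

What matters is the difference: 5.8 pp.
Rule of 70 on the gap: the ratio halves every 70/5.8 ≈ 12.07 years.
A 4 times gap closes after 2 halvings: 2 × 12.07 ≈ 24 years.

approximately 24 years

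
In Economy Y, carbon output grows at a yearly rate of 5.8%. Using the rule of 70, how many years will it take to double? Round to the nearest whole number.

roughly 12 years

Doubling time ≈ 70 / 5.8 = 12.07 years.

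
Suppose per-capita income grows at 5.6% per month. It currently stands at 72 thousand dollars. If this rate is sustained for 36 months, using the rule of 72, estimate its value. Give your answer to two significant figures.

Doubling time ≈ 72/5.6 = 12.86 months.
36 months is 36/12.86 ≈ 2.80 doublings, a factor of 2^2.80 ≈ 6.96.
72 × 6.96 ≈ 500 thousand dollars.

roughly 500 thousand dollars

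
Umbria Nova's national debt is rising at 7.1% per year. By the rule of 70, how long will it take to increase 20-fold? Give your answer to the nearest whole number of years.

43 years

At 7.1% it doubles every 70/7.1 ≈ 9.86 years.
20× is log₂ 20 ≈ 4.32 doublings, so ≈ 4.32 × 9.86 = 43 years.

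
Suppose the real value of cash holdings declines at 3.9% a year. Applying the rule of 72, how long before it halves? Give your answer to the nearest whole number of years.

≈ 18 years

The rule works in reverse for decay: 72/3.9 ≈ 18.46 years to halve.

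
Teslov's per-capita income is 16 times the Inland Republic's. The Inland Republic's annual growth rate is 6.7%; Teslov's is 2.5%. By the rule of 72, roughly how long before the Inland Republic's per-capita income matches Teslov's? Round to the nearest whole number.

What matters is the difference: 4.2 pp.
Rule of 72 on the gap: the ratio halves every 72/4.2 ≈ 17.14 years.
A 16 times gap closes after 4 halvings: 4 × 17.14 ≈ 69 years.

≈ 69 years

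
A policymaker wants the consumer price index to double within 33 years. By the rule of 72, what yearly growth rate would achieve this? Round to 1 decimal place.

72 / 33 ≈ 2.18, so about 2.2% per year.

2.2%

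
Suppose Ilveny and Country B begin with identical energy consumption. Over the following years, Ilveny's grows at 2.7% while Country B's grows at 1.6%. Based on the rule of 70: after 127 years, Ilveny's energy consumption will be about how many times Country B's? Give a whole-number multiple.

Only the 1.1-point difference matters.
70/1.1 ≈ 63.64 years per doubling of the ratio; 127 years gives 2.00 doublings, so ≈ 4×.

approximately 4 times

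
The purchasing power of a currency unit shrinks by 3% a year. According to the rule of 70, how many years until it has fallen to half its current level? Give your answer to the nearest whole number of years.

The rule works in reverse for decay: 70/3 ≈ 23.33 years to halve.

23 years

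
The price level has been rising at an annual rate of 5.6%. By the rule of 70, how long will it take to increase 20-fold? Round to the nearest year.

At 5.6% it doubles every 70/5.6 ≈ 12.50 years.
Reaching 20× takes log₂(20) ≈ 4.32 doublings.
4.32 × 12.50 ≈ 54 years.

54 years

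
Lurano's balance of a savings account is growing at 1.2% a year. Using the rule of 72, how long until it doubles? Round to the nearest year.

Doubling time ≈ 72 / 1.2 = 60.00 years.

approximately 60 years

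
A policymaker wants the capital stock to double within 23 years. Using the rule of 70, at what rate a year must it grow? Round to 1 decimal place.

70 / 23 ≈ 3.04, so about 3.0% a year.

around 3.0% a year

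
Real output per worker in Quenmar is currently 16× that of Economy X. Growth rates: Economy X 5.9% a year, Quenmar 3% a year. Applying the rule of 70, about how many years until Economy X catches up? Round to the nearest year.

around 97 years

The growth-rate gap is 5.9% − 3% = 2.9 percentage points.
So the ratio between them halves every 70/2.9 ≈ 24.14 years.
A 16× gap closes after 4 halvings: 4 × 24.14 ≈ 97 years.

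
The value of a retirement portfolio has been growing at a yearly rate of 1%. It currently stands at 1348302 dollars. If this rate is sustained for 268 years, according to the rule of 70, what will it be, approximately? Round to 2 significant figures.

around 19000000 dollars

It doubles every 70/1 ≈ 70.00 years, so 268 years is 3.83 doublings.
2^3.83 ≈ 14.22; 1348302 × 14.22 ≈ 19000000 dollars.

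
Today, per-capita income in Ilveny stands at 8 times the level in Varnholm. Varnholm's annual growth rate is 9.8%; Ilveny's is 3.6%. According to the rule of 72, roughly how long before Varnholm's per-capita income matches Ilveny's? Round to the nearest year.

approximately 35 years

What matters is the difference: 6.2 pp.
Rule of 72 on the gap: the ratio halves every 72/6.2 ≈ 11.61 years.
An 8 times gap closes after 3 halvings: 3 × 11.61 ≈ 35 years.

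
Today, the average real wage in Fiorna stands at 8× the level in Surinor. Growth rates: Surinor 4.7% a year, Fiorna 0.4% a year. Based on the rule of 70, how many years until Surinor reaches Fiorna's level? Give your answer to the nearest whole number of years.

The growth-rate gap is 4.7% − 0.4% = 4.3 percentage points.
So the ratio between them halves every 70/4.3 ≈ 16.28 years.
An 8× gap closes after 3 halvings: 3 × 16.28 ≈ 49 years.

roughly 49 years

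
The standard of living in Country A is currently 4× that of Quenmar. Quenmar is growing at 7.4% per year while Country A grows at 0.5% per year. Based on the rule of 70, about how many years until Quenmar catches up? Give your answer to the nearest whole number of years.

about 20 years

What matters is the difference: 6.9 pp.
Rule of 70 on the gap: the ratio halves every 70/6.9 ≈ 10.14 years.
A 4× gap closes after 2 halvings: 2 × 10.14 ≈ 20 years.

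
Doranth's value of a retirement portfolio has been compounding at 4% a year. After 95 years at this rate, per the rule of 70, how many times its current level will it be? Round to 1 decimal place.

43.1 times

Doubling time ≈ 70/4 = 17.50 years.
95 years / 17.50 ≈ 5.43 doublings → factor 2^5.43 ≈ 43.1.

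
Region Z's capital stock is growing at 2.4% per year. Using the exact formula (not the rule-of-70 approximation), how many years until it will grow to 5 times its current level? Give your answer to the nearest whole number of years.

68 years

t = ln(5) / ln(1 + 0.024) = 1.6094 / 0.023717 ≈ 67.86.
≈ 68 years.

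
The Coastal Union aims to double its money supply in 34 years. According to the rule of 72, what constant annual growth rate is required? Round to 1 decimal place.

2.1%

72 / 34 ≈ 2.12, so about 2.1% annually.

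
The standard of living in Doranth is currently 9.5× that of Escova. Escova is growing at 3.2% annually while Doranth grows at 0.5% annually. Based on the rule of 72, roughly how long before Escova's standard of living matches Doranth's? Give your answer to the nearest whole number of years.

Escova gains on Doranth at 3.2% − 0.5% = 2.7 points a year.
At that relative rate the gap halves every 72/2.7 ≈ 26.67 years.
A 9.5× gap takes log₂(9.5) ≈ 3.25 halvings to close: 3.25 × 26.67 ≈ 87 years.

roughly 87 years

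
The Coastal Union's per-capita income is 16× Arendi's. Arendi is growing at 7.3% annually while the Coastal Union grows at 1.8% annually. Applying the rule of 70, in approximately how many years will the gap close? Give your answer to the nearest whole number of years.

Arendi gains on the Coastal Union at 7.3% − 1.8% = 5.5 points a year.
At that relative rate the gap halves every 70/5.5 ≈ 12.73 years.
A 16× gap closes after 4 halvings: 4 × 12.73 ≈ 51 years.

roughly 51 years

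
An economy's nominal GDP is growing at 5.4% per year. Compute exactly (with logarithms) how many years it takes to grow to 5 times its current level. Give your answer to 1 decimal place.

30.6 years

t = ln(5) / ln(1 + 0.054) = 1.6094 / 0.052592 ≈ 30.60.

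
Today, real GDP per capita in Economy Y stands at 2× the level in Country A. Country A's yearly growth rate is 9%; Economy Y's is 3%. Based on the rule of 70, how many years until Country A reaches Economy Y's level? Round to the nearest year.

Country A gains on Economy Y at 9% − 3% = 6 points a year.
At that relative rate the gap halves every 70/6 ≈ 11.67 years.
A 2× gap closes after 1 halving: 1 × 11.67 ≈ 12 years.

approximately 12 years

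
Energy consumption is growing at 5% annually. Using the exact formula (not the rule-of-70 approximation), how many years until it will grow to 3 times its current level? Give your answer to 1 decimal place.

22.5 years

t = ln(3) / ln(1 + 0.05) = 1.0986 / 0.048790 ≈ 22.52.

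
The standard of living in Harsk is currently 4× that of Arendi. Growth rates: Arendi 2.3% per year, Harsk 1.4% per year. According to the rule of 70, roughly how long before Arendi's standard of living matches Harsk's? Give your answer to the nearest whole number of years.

Arendi gains on Harsk at 2.3% − 1.4% = 0.9 points a year.
At that relative rate the gap halves every 70/0.9 ≈ 77.78 years.
A 4× gap closes after 2 halvings: 2 × 77.78 ≈ 156 years.

156 years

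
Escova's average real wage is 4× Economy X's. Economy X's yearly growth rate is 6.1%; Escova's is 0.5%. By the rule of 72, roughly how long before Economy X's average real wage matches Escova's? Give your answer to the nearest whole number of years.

approximately 26 years

Economy X gains on Escova at 6.1% − 0.5% = 5.6 points a year.
At that relative rate the gap halves every 72/5.6 ≈ 12.86 years.
A 4× gap closes after 2 halvings: 2 × 12.86 ≈ 26 years.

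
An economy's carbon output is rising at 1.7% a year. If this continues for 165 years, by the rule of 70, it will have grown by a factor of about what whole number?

about 16 times

70/1.7 ≈ 41.18 years per doubling.
165 years fits 4 doublings: 2^4 = 16.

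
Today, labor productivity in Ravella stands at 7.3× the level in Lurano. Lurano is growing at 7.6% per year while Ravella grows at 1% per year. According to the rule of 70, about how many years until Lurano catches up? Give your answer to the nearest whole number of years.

roughly 30 years

What matters is the difference: 6.6 pp.
Rule of 70 on the gap: the ratio halves every 70/6.6 ≈ 10.61 years.
A 7.3× gap takes log₂(7.3) ≈ 2.87 halvings to close: 2.87 × 10.61 ≈ 30 years.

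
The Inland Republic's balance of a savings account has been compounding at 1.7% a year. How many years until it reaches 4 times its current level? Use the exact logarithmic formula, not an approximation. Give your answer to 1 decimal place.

82.2 years

t = ln(4) / ln(1 + 0.017) = 1.3863 / 0.016857 ≈ 82.24.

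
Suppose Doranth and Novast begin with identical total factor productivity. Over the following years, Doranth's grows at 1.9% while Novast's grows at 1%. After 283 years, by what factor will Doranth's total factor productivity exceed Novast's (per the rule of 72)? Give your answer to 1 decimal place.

Rate gap = 1.9% − 1% = 0.9 points.
The ratio doubles every 72/0.9 ≈ 80.00 years.
283/80.00 ≈ 3.54 doublings → ratio ≈ 2^3.54 ≈ 11.6.

around 11.6 times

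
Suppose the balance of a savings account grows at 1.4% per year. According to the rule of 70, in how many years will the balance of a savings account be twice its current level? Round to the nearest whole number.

≈ 50 years

Doubling time ≈ 70 / 1.4 = 50.00 years.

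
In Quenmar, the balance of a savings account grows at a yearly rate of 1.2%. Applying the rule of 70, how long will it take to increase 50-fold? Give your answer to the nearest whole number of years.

At 1.2% it doubles every 70/1.2 ≈ 58.33 years.
Reaching 50× takes log₂(50) ≈ 5.64 doublings.
5.64 × 58.33 ≈ 329 years.

329 years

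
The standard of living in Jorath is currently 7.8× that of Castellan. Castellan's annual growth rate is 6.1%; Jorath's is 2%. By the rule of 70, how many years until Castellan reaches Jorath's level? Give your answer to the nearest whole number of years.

approximately 51 years

What matters is the difference: 4.1 pp.
Rule of 70 on the gap: the ratio halves every 70/4.1 ≈ 17.07 years.
A 7.8× gap takes log₂(7.8) ≈ 2.96 halvings to close: 2.96 × 17.07 ≈ 51 years.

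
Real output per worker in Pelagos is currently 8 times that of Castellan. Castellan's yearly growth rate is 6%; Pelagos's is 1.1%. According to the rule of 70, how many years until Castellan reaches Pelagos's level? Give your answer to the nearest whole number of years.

about 43 years

The growth-rate gap is 6% − 1.1% = 4.9 percentage points.
So the ratio between them halves every 70/4.9 ≈ 14.29 years.
An 8 times gap closes after 3 halvings: 3 × 14.29 ≈ 43 years.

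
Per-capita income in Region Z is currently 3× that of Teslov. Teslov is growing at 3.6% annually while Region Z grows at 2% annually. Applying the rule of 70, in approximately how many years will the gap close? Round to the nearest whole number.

The growth-rate gap is 3.6% − 2% = 1.6 percentage points.
So the ratio between them halves every 70/1.6 ≈ 43.75 years.
A 3× gap takes log₂(3) ≈ 1.58 halvings to close: 1.58 × 43.75 ≈ 69 years.

around 69 years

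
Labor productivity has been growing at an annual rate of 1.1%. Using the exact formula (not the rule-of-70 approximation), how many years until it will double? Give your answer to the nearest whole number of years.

63 years

t = ln(2) / ln(1 + 0.011) = 0.6931 / 0.010940 ≈ 63.35.
≈ 63 years.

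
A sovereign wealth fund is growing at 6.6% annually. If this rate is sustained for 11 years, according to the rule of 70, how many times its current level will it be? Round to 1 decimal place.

Doubling time ≈ 70/6.6 = 10.61 years.
11 years / 10.61 ≈ 1.04 doublings → factor 2^1.04 ≈ 2.1.

approximately 2.1 times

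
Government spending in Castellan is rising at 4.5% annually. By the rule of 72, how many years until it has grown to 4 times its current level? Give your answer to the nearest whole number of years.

At 4.5% it doubles every 72/4.5 ≈ 16.00 years.
4 = 2^2, so 2 doublings → 32 years.

approximately 32 years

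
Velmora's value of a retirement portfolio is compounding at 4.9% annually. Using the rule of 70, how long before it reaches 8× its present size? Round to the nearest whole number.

around 43 years

One doubling takes 70/4.9 = 14.29 years.
8 = 2^3, so 3 doublings → 43 years.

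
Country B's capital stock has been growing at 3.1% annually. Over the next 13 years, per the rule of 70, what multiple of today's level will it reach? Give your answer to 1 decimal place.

approximately 1.5 times

Doubling time ≈ 70/3.1 = 22.58 years.
13 years / 22.58 ≈ 0.58 doublings → factor 2^0.58 ≈ 1.5.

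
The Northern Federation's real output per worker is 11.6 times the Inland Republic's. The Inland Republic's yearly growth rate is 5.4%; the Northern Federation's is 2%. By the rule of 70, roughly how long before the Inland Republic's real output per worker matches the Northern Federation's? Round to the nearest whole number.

The growth-rate gap is 5.4% − 2% = 3.4 percentage points.
So the ratio between them halves every 70/3.4 ≈ 20.59 years.
An 11.6 times gap takes log₂(11.6) ≈ 3.54 halvings to close: 3.54 × 20.59 ≈ 73 years.

≈ 73 years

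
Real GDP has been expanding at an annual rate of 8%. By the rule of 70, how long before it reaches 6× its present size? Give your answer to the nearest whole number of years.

At 8% it doubles every 70/8 ≈ 8.75 years.
Reaching 6× takes log₂(6) ≈ 2.58 doublings.
2.58 × 8.75 ≈ 23 years.

roughly 23 years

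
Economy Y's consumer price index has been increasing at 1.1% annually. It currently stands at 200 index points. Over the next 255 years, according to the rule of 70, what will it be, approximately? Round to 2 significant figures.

≈ 3200 index points

It doubles every 70/1.1 ≈ 63.64 years, so 255 years is 4.01 doublings.
2^4.01 ≈ 16.11; 200 × 16.11 ≈ 3200 index points.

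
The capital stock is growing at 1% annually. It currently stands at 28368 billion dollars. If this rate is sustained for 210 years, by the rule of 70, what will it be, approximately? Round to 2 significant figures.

Doubling time ≈ 70/1 = 70.00 years.
210 years is 210/70.00 ≈ 3.00 doublings, a factor of 2^3.00 ≈ 8.00.
28368 × 8.00 ≈ 230000 billion dollars.

approximately 230000 billion dollars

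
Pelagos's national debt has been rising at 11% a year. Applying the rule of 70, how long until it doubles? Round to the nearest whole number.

≈ 6 years

At 11%, doubling takes about 70/11 = 6.36 years.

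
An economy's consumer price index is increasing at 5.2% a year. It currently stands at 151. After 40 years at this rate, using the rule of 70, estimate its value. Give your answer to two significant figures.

1200

It doubles every 70/5.2 ≈ 13.46 years, so 40 years is 2.97 doublings.
2^2.97 ≈ 7.84; 151 × 7.84 ≈ 1200.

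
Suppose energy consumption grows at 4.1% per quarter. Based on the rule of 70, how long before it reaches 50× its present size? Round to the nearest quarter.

Doubling time ≈ 70/4.1 = 17.07 quarters.
50× is log₂ 50 ≈ 5.64 doublings, so ≈ 5.64 × 17.07 = 96 quarters.

approximately 96 quarters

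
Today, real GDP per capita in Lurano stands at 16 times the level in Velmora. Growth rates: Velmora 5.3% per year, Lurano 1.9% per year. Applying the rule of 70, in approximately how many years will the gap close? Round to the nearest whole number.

The growth-rate gap is 5.3% − 1.9% = 3.4 percentage points.
So the ratio between them halves every 70/3.4 ≈ 20.59 years.
A 16 times gap closes after 4 halvings: 4 × 20.59 ≈ 82 years.

around 82 years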